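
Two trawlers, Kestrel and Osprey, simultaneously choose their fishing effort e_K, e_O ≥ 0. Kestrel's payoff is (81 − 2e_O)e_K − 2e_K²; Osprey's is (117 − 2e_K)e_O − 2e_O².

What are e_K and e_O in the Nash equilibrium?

Expanding Kestrel's payoff: 81e_K − 2e_Oe_K − 2e_K².
∂π/∂e_K = 81 − 2e_O − 4e_K = 0, so e_K = 20.25 − 0.5e_O.
Likewise for Osprey: e_O = 29.25 − 0.5e_K.
Substituting the second reaction function into the first: e_K = 20.25 − 0.5(29.25 − 0.5e_K), which gives 0.75e_K = 5.625 ⇒ e_K = 7.5.
Then e_O = 29.25 − 0.5·7.5 = 25.5.

7.5, 25.5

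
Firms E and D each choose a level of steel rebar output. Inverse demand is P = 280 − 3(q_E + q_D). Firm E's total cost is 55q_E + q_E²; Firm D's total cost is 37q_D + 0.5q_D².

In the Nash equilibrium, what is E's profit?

Firm E's profit: π = q_E(280 − 3(q_E + q_D)) − 55q_E − q_E².
∂π/∂q_E = 225 − 8q_E − 3q_D = 0, so q_E = 28.125 − 0.375q_D.
For D: ∂π/∂q_D = 243 − 7q_D − 3q_E = 0 ⇒ q_D = 243/7 − (3/7)q_E.
Solving the two reaction functions simultaneously: (1 − (−0.375)(−3/7))q_E = 28.125 − 0.375·(243/7), so (47/56)q_E = 423/28 and q_E = 18.
Then q_D = 243/7 − (3/7)·18 = 27.
Price P = 280 − 3·45 = 145.
E's profit: (145 − 55)·18 − (18)² = 1296.

1296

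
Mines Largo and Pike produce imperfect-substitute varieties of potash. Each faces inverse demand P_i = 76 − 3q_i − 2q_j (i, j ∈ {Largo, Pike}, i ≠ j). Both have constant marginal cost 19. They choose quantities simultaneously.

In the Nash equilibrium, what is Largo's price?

Mine Largo's profit: π = q_{Largo}(76 − 3q_{Largo} − 2q_{Pike}) − 19q_{Largo}.
∂π/∂q_{Largo} = 57 − 6q_{Largo} − 2q_{Pike} = 0 ⇒ q_{Largo} = 9.5 − (1/3)q_{Pike}.
Setting q_{Largo} = q_{Pike} in the reaction function: q_{Largo} = 9.5 − (1/3)q_{Largo}, so q_{Largo} = 9.5 / (4/3) = 7.125.
P_{Largo} = 76 − 3·7.125 − 2·7.125 = 40.375.

40.375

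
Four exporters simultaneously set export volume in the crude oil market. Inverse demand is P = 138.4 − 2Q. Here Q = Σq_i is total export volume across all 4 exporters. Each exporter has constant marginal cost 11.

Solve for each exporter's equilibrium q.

12.74

A representative exporter's profit is π_i = q_i(138.4 − 2Q) − 11q_i, with Q = q_i + Σ_{j≠i} q_j.
First-order condition: 127.4 − 4q_i − 2Σ_{j≠i} q_j = 0.
Imposing symmetry (q_j = q for all j) turns Σ_{j≠i} q_j into 3q, so 127.4 = 10q and q = 12.74.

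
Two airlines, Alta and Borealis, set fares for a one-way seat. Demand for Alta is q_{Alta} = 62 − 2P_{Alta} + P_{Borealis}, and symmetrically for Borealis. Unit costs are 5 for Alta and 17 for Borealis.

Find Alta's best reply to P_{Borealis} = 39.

27.75

Alta's profit: π = (P_{Alta} − 5)(62 − 2P_{Alta} + P_{Borealis}).
∂π/∂P_{Alta} = 72 − 4P_{Alta} + P_{Borealis} = 0 ⇒ P_{Alta} = 18 + 0.25P_{Borealis}.
At P_{Borealis} = 39: P_{Alta} = 18 + 0.25·39 = 27.75.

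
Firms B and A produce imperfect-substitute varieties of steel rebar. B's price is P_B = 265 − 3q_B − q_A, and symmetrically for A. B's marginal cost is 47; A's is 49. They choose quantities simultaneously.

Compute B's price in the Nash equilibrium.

140.6

Firm B's profit: π = q_B(265 − 3q_B − q_A) − 47q_B.
∂π/∂q_B = 218 − 6q_B − q_A = 0 ⇒ q_B = 109/3 − (1/6)q_A.
Similarly q_A = 36 − (1/6)q_B.
Plugging q_A into B's best response: q_B = 109/3 − (1/6)(36 − (1/6)q_B) ⇒ (35/36)q_B = 91/3, so q_B = 31.2.
Then q_A = 36 − (1/6)·31.2 = 30.8.
P_B = 265 − 3·31.2 − 30.8 = 140.6.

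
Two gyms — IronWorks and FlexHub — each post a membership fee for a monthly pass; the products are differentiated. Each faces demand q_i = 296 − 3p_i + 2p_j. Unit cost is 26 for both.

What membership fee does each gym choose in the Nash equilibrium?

93.5

IronWorks's profit: π = (p_{IronWorks} − 26)(296 − 3p_{IronWorks} + 2p_{FlexHub}).
∂π/∂p_{IronWorks} = 374 − 6p_{IronWorks} + 2p_{FlexHub} = 0 ⇒ p_{IronWorks} = 187/3 + (1/3)p_{FlexHub}.
By symmetry p_{FlexHub} = p_{IronWorks}; substituting into the reaction function, (2/3)p_{IronWorks} = 187/3 and p_{IronWorks} = 93.5.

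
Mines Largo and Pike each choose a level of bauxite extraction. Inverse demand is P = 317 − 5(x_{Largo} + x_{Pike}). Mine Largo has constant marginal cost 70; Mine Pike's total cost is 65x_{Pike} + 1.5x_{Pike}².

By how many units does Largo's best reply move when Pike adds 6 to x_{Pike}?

Mine Largo's profit: π = x_{Largo}(317 − 5(x_{Largo} + x_{Pike})) − 70x_{Largo}.
∂π/∂x_{Largo} = 247 − 10x_{Largo} − 5x_{Pike} = 0, so x_{Largo} = 24.7 − 0.5x_{Pike}.
The reaction-function slope is −0.5, so a 6-unit rise in x_{Pike} moves x_{Largo} by −0.5 × 6 = −3. Largo's best response falls — the actions are strategic substitutes.

-3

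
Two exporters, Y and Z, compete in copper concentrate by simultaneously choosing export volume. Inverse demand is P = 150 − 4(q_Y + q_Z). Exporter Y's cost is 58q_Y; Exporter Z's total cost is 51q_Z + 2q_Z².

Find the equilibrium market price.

Exporter Y's profit: π = q_Y(150 − 4(q_Y + q_Z)) − 58q_Y.
∂π/∂q_Y = 92 − 8q_Y − 4q_Z = 0, so q_Y = 11.5 − 0.5q_Z.
For Z: ∂π/∂q_Z = 99 − 12q_Z − 4q_Y = 0 ⇒ q_Z = 8.25 − (1/3)q_Y.
Substituting the second reaction function into the first: q_Y = 11.5 − 0.5(8.25 − (1/3)q_Y), which gives (5/6)q_Y = 7.375 ⇒ q_Y = 8.85.
Then q_Z = 8.25 − (1/3)·8.85 = 5.3.
Equilibrium price: P = 150 − 4·14.15 = 93.4.

93.4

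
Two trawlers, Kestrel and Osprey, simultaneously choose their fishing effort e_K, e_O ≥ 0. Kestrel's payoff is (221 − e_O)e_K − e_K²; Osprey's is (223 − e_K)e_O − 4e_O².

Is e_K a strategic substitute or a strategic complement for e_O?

Expanding Kestrel's payoff: 221e_K − e_Oe_K − e_K².
∂π/∂e_K = 221 − e_O − 2e_K = 0, so e_K = 110.5 − 0.5e_O.
The best-response slope de_K/de_O = −0.5 < 0: the reaction function is downward-sloping, so the choices are strategic substitutes.

strategic substitutes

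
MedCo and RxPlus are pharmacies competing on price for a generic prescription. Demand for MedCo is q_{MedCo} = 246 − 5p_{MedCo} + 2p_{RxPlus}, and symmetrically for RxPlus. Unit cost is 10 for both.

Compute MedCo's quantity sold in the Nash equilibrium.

MedCo's profit: π = (p_{MedCo} − 10)(246 − 5p_{MedCo} + 2p_{RxPlus}).
∂π/∂p_{MedCo} = 296 − 10p_{MedCo} + 2p_{RxPlus} = 0 ⇒ p_{MedCo} = 29.6 + 0.2p_{RxPlus}.
The game is symmetric, so in equilibrium p_{RxPlus} = p_{MedCo}: the reaction function gives 0.8p_{MedCo} = 29.6, hence p_{MedCo} = 37.
q_{MedCo} = 246 − 5·37 + 2·37 = 135.

135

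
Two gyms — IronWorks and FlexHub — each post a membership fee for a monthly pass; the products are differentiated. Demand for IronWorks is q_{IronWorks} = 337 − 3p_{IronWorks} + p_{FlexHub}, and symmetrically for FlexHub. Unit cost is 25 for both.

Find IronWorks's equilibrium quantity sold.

172.2

IronWorks's profit: π = (p_{IronWorks} − 25)(337 − 3p_{IronWorks} + p_{FlexHub}).
∂π/∂p_{IronWorks} = 412 − 6p_{IronWorks} + p_{FlexHub} = 0 ⇒ p_{IronWorks} = 206/3 + (1/6)p_{FlexHub}.
By symmetry p_{FlexHub} = p_{IronWorks}; substituting into the reaction function, (5/6)p_{IronWorks} = 206/3 and p_{IronWorks} = 82.4.
q_{IronWorks} = 337 − 3·82.4 + 82.4 = 172.2.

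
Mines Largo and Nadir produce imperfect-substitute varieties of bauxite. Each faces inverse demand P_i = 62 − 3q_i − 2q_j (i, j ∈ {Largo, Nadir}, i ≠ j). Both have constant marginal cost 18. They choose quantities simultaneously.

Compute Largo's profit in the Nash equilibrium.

90.75

Mine Largo's profit: π = q_{Largo}(62 − 3q_{Largo} − 2q_{Nadir}) − 18q_{Largo}.
∂π/∂q_{Largo} = 44 − 6q_{Largo} − 2q_{Nadir} = 0 ⇒ q_{Largo} = 22/3 − (1/3)q_{Nadir}.
Setting q_{Largo} = q_{Nadir} in the reaction function: q_{Largo} = 22/3 − (1/3)q_{Largo}, so q_{Largo} = (22/3) / (4/3) = 5.5.
P_{Largo} = 62 − 3·5.5 − 2·5.5 = 34.5.
Profit = (34.5 − 18)·5.5 = 90.75.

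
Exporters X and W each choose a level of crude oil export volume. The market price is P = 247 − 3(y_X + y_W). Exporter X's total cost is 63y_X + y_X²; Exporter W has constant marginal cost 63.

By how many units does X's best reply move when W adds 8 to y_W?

Exporter X's profit: π = y_X(247 − 3(y_X + y_W)) − 63y_X − y_X².
∂π/∂y_X = 184 − 8y_X − 3y_W = 0, so y_X = 23 − 0.375y_W.
The reaction-function slope is −0.375, so an 8-unit rise in y_W moves y_X by −0.375 × 8 = −3. X's best response falls — the actions are strategic substitutes.

-3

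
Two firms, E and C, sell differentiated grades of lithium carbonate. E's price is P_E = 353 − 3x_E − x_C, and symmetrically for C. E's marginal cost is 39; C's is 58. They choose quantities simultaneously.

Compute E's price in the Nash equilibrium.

Firm E's profit: π = x_E(353 − 3x_E − x_C) − 39x_E.
∂π/∂x_E = 314 − 6x_E − x_C = 0 ⇒ x_E = 157/3 − (1/6)x_C.
Similarly x_C = 295/6 − (1/6)x_E.
Substituting the second reaction function into the first: x_E = 157/3 − (1/6)(295/6 − (1/6)x_E), which gives (35/36)x_E = 1589/36 ⇒ x_E = 45.4.
Then x_C = 295/6 − (1/6)·45.4 = 41.6.
P_E = 353 − 3·45.4 − 41.6 = 175.2.

175.2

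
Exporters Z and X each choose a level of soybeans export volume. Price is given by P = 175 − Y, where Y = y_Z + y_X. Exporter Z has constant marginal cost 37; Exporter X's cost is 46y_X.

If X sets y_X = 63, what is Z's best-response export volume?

37.5

Exporter Z's profit: π = y_Z(175 − (y_Z + y_X)) − 37y_Z.
∂π/∂y_Z = 138 − 2y_Z − y_X = 0, so y_Z = 69 − 0.5y_X.
At y_X = 63: y_Z = 69 − 0.5·63 = 37.5.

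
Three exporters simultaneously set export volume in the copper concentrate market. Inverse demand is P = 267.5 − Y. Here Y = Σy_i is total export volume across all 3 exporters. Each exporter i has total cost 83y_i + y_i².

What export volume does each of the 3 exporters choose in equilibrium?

30.75

A representative exporter's profit is π_i = y_i(267.5 − Y) − 83y_i − y_i², with Y = y_i + Σ_{j≠i} y_j.
First-order condition: 184.5 − 4y_i − Σ_{j≠i} y_j = 0.
In a symmetric equilibrium every exporter chooses the same y, so Σ_{j≠i} y_j = 2y. The condition becomes 184.5 − 6y = 0, giving y = 184.5/6 = 30.75.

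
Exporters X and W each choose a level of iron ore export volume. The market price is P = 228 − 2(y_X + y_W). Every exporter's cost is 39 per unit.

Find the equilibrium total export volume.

Exporter X's profit: π = y_X(228 − 2(y_X + y_W)) − 39y_X.
∂π/∂y_X = 189 − 4y_X − 2y_W = 0, so y_X = 47.25 − 0.5y_W.
Setting y_X = y_W in the reaction function: y_X = 47.25 − 0.5y_X, so y_X = 47.25 / 1.5 = 31.5.
Total export volume: 31.5 + 31.5 = 63.

63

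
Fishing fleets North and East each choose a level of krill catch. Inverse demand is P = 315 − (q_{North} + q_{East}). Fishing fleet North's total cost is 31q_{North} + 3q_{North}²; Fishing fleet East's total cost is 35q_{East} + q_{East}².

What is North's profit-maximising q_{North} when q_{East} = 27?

Fishing fleet North's profit: π = q_{North}(315 − (q_{North} + q_{East})) − 31q_{North} − 3q_{North}².
∂π/∂q_{North} = 284 − 8q_{North} − q_{East} = 0, so q_{North} = 35.5 − 0.125q_{East}.
At q_{East} = 27: q_{North} = 35.5 − 0.125·27 = 32.125.

32.125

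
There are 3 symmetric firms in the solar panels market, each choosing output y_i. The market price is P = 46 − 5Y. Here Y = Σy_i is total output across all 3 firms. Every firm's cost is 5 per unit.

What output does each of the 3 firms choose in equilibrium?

A representative firm's profit is π_i = y_i(46 − 5Y) − 5y_i, with Y = y_i + Σ_{j≠i} y_j.
First-order condition: 41 − 10y_i − 5Σ_{j≠i} y_j = 0.
Imposing symmetry (y_j = y for all j) turns Σ_{j≠i} y_j into 2y, so 41 = 20y and y = 2.05.

2.05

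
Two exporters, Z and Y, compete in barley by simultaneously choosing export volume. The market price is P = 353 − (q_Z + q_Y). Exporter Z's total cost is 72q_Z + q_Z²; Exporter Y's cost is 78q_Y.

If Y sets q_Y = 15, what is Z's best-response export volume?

66.5

Exporter Z's profit: π = q_Z(353 − (q_Z + q_Y)) − 72q_Z − q_Z².
∂π/∂q_Z = 281 − 4q_Z − q_Y = 0, so q_Z = 70.25 − 0.25q_Y.
At q_Y = 15: q_Z = 70.25 − 0.25·15 = 66.5.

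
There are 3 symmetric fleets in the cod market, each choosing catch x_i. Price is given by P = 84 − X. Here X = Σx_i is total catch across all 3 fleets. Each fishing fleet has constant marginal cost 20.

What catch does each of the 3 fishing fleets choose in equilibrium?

A representative fishing fleet's profit is π_i = x_i(84 − X) − 20x_i, with X = x_i + Σ_{j≠i} x_j.
First-order condition: 64 − 2x_i − Σ_{j≠i} x_j = 0.
With identical fishing fleets, set every x_j = x: then 64 − 2x − 2x = 0, i.e. x = 64/4 = 16.

16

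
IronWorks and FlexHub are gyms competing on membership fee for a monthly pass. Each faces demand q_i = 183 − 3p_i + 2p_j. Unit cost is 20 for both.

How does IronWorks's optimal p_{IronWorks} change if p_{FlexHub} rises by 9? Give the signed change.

3

IronWorks's profit: π = (p_{IronWorks} − 20)(183 − 3p_{IronWorks} + 2p_{FlexHub}).
∂π/∂p_{IronWorks} = 243 − 6p_{IronWorks} + 2p_{FlexHub} = 0 ⇒ p_{IronWorks} = 40.5 + (1/3)p_{FlexHub}.
The reaction-function slope is 1/3, so a 9-unit rise in p_{FlexHub} moves p_{IronWorks} by 1/3 × 9 = 3. IronWorks's best response rises — the actions are strategic complements.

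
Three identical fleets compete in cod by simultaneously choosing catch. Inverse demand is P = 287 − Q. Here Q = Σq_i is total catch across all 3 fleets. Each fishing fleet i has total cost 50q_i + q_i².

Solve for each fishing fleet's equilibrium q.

A representative fishing fleet's profit is π_i = q_i(287 − Q) − 50q_i − q_i², with Q = q_i + Σ_{j≠i} q_j.
First-order condition: 237 − 4q_i − Σ_{j≠i} q_j = 0.
In a symmetric equilibrium every fishing fleet chooses the same q, so Σ_{j≠i} q_j = 2q. The condition becomes 237 − 6q = 0, giving q = 237/6 = 39.5.

39.5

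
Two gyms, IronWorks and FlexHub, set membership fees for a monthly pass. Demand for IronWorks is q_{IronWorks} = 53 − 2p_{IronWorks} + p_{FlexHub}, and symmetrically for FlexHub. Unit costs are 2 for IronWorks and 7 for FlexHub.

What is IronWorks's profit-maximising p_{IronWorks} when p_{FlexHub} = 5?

IronWorks's profit: π = (p_{IronWorks} − 2)(53 − 2p_{IronWorks} + p_{FlexHub}).
∂π/∂p_{IronWorks} = 57 − 4p_{IronWorks} + p_{FlexHub} = 0 ⇒ p_{IronWorks} = 14.25 + 0.25p_{FlexHub}.
At p_{FlexHub} = 5: p_{IronWorks} = 14.25 + 0.25·5 = 15.5.

15.5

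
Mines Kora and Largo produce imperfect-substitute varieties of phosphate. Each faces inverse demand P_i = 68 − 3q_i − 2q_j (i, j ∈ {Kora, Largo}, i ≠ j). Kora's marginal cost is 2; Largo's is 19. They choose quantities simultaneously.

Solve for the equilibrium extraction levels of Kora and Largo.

9.3125, 5.0625

Mine Kora's profit: π = q_{Kora}(68 − 3q_{Kora} − 2q_{Largo}) − 2q_{Kora}.
∂π/∂q_{Kora} = 66 − 6q_{Kora} − 2q_{Largo} = 0 ⇒ q_{Kora} = 11 − (1/3)q_{Largo}.
Similarly q_{Largo} = 49/6 − (1/3)q_{Kora}.
Plugging q_{Largo} into Kora's best response: q_{Kora} = 11 − (1/3)(49/6 − (1/3)q_{Kora}) ⇒ (8/9)q_{Kora} = 149/18, so q_{Kora} = 9.3125.
Then q_{Largo} = 49/6 − (1/3)·9.3125 = 5.0625.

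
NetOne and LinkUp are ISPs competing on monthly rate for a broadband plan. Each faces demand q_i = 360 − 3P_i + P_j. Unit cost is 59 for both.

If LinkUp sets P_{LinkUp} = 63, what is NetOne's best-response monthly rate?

NetOne's profit: π = (P_{NetOne} − 59)(360 − 3P_{NetOne} + P_{LinkUp}).
∂π/∂P_{NetOne} = 537 − 6P_{NetOne} + P_{LinkUp} = 0 ⇒ P_{NetOne} = 89.5 + (1/6)P_{LinkUp}.
At P_{LinkUp} = 63: P_{NetOne} = 89.5 + (1/6)·63 = 100.

100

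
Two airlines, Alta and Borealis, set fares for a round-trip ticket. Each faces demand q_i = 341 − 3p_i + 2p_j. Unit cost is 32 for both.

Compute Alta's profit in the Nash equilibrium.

Alta's profit: π = (p_{Alta} − 32)(341 − 3p_{Alta} + 2p_{Borealis}).
∂π/∂p_{Alta} = 437 − 6p_{Alta} + 2p_{Borealis} = 0 ⇒ p_{Alta} = 437/6 + (1/3)p_{Borealis}.
The game is symmetric, so in equilibrium p_{Borealis} = p_{Alta}: the reaction function gives (2/3)p_{Alta} = 437/6, hence p_{Alta} = 109.25.
q_{Alta} = 341 − 3·109.25 + 2·109.25 = 231.75.
Profit = (109.25 − 32)·231.75 = 17902.6875.

17902.6875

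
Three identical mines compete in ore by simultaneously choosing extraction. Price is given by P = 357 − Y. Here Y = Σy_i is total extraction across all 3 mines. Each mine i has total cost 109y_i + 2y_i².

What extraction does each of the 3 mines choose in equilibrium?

A representative mine's profit is π_i = y_i(357 − Y) − 109y_i − 2y_i², with Y = y_i + Σ_{j≠i} y_j.
First-order condition: 248 − 6y_i − Σ_{j≠i} y_j = 0.
In a symmetric equilibrium every mine chooses the same y, so Σ_{j≠i} y_j = 2y. The condition becomes 248 − 8y = 0, giving y = 248/8 = 31.

31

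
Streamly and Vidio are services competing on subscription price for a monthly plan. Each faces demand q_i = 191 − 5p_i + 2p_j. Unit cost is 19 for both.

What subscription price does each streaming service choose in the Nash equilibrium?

35.75

Streamly's profit: π = (p_{Streamly} − 19)(191 − 5p_{Streamly} + 2p_{Vidio}).
∂π/∂p_{Streamly} = 286 − 10p_{Streamly} + 2p_{Vidio} = 0 ⇒ p_{Streamly} = 28.6 + 0.2p_{Vidio}.
Setting p_{Streamly} = p_{Vidio} in the reaction function: p_{Streamly} = 28.6 + 0.2p_{Streamly}, so p_{Streamly} = 28.6 / 0.8 = 35.75.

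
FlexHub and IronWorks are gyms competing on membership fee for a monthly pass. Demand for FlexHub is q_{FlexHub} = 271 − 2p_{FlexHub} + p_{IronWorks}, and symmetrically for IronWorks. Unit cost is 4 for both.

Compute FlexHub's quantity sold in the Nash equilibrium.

178

FlexHub's profit: π = (p_{FlexHub} − 4)(271 − 2p_{FlexHub} + p_{IronWorks}).
∂π/∂p_{FlexHub} = 279 − 4p_{FlexHub} + p_{IronWorks} = 0 ⇒ p_{FlexHub} = 69.75 + 0.25p_{IronWorks}.
The game is symmetric, so in equilibrium p_{IronWorks} = p_{FlexHub}: the reaction function gives 0.75p_{FlexHub} = 69.75, hence p_{FlexHub} = 93.
q_{FlexHub} = 271 − 2·93 + 93 = 178.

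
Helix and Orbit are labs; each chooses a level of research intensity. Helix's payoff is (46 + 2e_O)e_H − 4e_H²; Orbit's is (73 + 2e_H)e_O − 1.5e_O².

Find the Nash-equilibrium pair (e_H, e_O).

14.2, 33.8

Expanding Helix's payoff: 46e_H + 2e_Oe_H − 4e_H².
∂π/∂e_H = 46 + 2e_O − 8e_H = 0, so e_H = 5.75 + 0.25e_O.
Likewise for Orbit: e_O = 73/3 + (2/3)e_H.
Plugging e_O into Helix's best response: e_H = 5.75 + 0.25(73/3 + (2/3)e_H) ⇒ (5/6)e_H = 71/6, so e_H = 14.2.
Then e_O = 73/3 + (2/3)·14.2 = 33.8.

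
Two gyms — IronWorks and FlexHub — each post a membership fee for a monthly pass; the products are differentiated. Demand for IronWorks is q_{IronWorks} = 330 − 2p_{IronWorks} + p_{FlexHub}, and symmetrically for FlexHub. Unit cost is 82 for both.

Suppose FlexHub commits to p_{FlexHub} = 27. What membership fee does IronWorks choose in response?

IronWorks's profit: π = (p_{IronWorks} − 82)(330 − 2p_{IronWorks} + p_{FlexHub}).
∂π/∂p_{IronWorks} = 494 − 4p_{IronWorks} + p_{FlexHub} = 0 ⇒ p_{IronWorks} = 123.5 + 0.25p_{FlexHub}.
At p_{FlexHub} = 27: p_{IronWorks} = 123.5 + 0.25·27 = 130.25.

130.25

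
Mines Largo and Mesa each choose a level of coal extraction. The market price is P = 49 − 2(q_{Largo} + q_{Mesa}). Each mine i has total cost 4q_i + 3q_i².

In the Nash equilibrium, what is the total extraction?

Mine Largo's profit: π = q_{Largo}(49 − 2(q_{Largo} + q_{Mesa})) − 4q_{Largo} − 3q_{Largo}².
∂π/∂q_{Largo} = 45 − 10q_{Largo} − 2q_{Mesa} = 0, so q_{Largo} = 4.5 − 0.2q_{Mesa}.
Setting q_{Largo} = q_{Mesa} in the reaction function: q_{Largo} = 4.5 − 0.2q_{Largo}, so q_{Largo} = 4.5 / 1.2 = 3.75.
Total extraction: 3.75 + 3.75 = 7.5.

7.5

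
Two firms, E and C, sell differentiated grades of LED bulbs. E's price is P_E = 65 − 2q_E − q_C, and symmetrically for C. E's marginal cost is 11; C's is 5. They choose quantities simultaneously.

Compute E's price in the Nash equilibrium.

31.8

Firm E's profit: π = q_E(65 − 2q_E − q_C) − 11q_E.
∂π/∂q_E = 54 − 4q_E − q_C = 0 ⇒ q_E = 13.5 − 0.25q_C.
Similarly q_C = 15 − 0.25q_E.
Substituting the second reaction function into the first: q_E = 13.5 − 0.25(15 − 0.25q_E), which gives 0.9375q_E = 9.75 ⇒ q_E = 10.4.
Then q_C = 15 − 0.25·10.4 = 12.4.
P_E = 65 − 2·10.4 − 12.4 = 31.8.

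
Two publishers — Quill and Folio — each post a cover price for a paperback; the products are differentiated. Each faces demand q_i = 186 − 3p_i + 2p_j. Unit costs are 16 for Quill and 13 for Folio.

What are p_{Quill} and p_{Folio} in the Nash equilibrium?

Quill's profit: π = (p_{Quill} − 16)(186 − 3p_{Quill} + 2p_{Folio}).
∂π/∂p_{Quill} = 234 − 6p_{Quill} + 2p_{Folio} = 0 ⇒ p_{Quill} = 39 + (1/3)p_{Folio}.
Similarly p_{Folio} = 37.5 + (1/3)p_{Quill}.
Solving the two reaction functions simultaneously: (1 − (1/3)(1/3))p_{Quill} = 39 + (1/3)·37.5, so (8/9)p_{Quill} = 51.5 and p_{Quill} = 57.9375.
Then p_{Folio} = 37.5 + (1/3)·57.9375 = 56.8125.

57.9375, 56.8125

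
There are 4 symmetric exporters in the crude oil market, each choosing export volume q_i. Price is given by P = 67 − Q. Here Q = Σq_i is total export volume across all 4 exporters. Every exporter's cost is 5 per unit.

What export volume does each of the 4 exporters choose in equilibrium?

A representative exporter's profit is π_i = q_i(67 − Q) − 5q_i, with Q = q_i + Σ_{j≠i} q_j.
First-order condition: 62 − 2q_i − Σ_{j≠i} q_j = 0.
Imposing symmetry (q_j = q for all j) turns Σ_{j≠i} q_j into 3q, so 62 = 5q and q = 12.4.

12.4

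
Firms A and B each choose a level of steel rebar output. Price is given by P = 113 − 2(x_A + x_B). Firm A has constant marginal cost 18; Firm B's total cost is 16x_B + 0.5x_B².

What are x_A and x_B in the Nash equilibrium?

Firm A's profit: π = x_A(113 − 2(x_A + x_B)) − 18x_A.
∂π/∂x_A = 95 − 4x_A − 2x_B = 0, so x_A = 23.75 − 0.5x_B.
For B: ∂π/∂x_B = 97 − 5x_B − 2x_A = 0 ⇒ x_B = 19.4 − 0.4x_A.
Substituting the second reaction function into the first: x_A = 23.75 − 0.5(19.4 − 0.4x_A), which gives 0.8x_A = 14.05 ⇒ x_A = 17.5625.
Then x_B = 19.4 − 0.4·17.5625 = 12.375.

17.5625, 12.375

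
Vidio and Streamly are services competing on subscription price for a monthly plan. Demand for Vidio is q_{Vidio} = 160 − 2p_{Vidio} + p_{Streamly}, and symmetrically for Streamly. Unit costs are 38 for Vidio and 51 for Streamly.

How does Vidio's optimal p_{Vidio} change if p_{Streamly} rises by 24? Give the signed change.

Vidio's profit: π = (p_{Vidio} − 38)(160 − 2p_{Vidio} + p_{Streamly}).
∂π/∂p_{Vidio} = 236 − 4p_{Vidio} + p_{Streamly} = 0 ⇒ p_{Vidio} = 59 + 0.25p_{Streamly}.
The reaction-function slope is 0.25, so a 24-unit rise in p_{Streamly} moves p_{Vidio} by 0.25 × 24 = 6. Vidio's best response rises — the actions are strategic complements.

6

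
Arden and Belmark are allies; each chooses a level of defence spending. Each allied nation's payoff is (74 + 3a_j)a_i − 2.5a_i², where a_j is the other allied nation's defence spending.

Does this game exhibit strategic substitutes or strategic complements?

Arden's payoff is (74 + 3a_B)a_A − 2.5a_A².
∂π/∂a_A = 74 + 3a_B − 5a_A = 0, so a_A = 14.8 + 0.6a_B.
The best-response slope da_A/da_B = 0.6 > 0: the reaction function is upward-sloping, so the choices are strategic complements.

strategic complements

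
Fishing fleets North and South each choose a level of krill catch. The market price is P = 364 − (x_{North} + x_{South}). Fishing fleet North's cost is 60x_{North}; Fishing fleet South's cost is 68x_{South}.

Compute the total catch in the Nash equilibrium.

200

Fishing fleet North's profit: π = x_{North}(364 − (x_{North} + x_{South})) − 60x_{North}.
∂π/∂x_{North} = 304 − 2x_{North} − x_{South} = 0, so x_{North} = 152 − 0.5x_{South}.
By the same steps for South: x_{South} = 148 − 0.5x_{North}.
Solving the two reaction functions simultaneously: (1 − (−0.5)(−0.5))x_{North} = 152 − 0.5·148, so 0.75x_{North} = 78 and x_{North} = 104.
Then x_{South} = 148 − 0.5·104 = 96.
Total catch: 104 + 96 = 200.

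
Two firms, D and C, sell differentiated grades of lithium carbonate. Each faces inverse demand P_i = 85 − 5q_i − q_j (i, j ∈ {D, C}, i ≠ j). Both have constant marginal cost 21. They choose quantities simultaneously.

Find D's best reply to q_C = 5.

Firm D's profit: π = q_D(85 − 5q_D − q_C) − 21q_D.
∂π/∂q_D = 64 − 10q_D − q_C = 0 ⇒ q_D = 6.4 − 0.1q_C.
At q_C = 5: q_D = 6.4 − 0.1·5 = 5.9.

5.9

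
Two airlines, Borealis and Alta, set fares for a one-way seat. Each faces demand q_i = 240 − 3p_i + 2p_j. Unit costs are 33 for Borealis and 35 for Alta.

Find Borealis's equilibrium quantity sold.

156.375

Borealis's profit: π = (p_{Borealis} − 33)(240 − 3p_{Borealis} + 2p_{Alta}).
∂π/∂p_{Borealis} = 339 − 6p_{Borealis} + 2p_{Alta} = 0 ⇒ p_{Borealis} = 56.5 + (1/3)p_{Alta}.
Similarly p_{Alta} = 57.5 + (1/3)p_{Borealis}.
Solving the two reaction functions simultaneously: (1 − (1/3)(1/3))p_{Borealis} = 56.5 + (1/3)·57.5, so (8/9)p_{Borealis} = 227/3 and p_{Borealis} = 85.125.
Then p_{Alta} = 57.5 + (1/3)·85.125 = 85.875.
q_{Borealis} = 240 − 3·85.125 + 2·85.875 = 156.375.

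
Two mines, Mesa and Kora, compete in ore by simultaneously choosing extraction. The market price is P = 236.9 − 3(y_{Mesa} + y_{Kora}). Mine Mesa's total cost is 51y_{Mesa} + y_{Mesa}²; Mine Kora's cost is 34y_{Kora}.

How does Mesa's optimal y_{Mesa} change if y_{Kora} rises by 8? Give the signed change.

-3

Mine Mesa's profit: π = y_{Mesa}(236.9 − 3(y_{Mesa} + y_{Kora})) − 51y_{Mesa} − y_{Mesa}².
∂π/∂y_{Mesa} = 185.9 − 8y_{Mesa} − 3y_{Kora} = 0, so y_{Mesa} = 23.2375 − 0.375y_{Kora}.
The reaction-function slope is −0.375, so an 8-unit rise in y_{Kora} moves y_{Mesa} by −0.375 × 8 = −3. Mesa's best response falls — the actions are strategic substitutes.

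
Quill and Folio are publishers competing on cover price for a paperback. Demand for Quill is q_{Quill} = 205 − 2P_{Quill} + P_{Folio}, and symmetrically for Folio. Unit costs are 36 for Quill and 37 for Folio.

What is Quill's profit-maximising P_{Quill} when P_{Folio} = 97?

93.5

Quill's profit: π = (P_{Quill} − 36)(205 − 2P_{Quill} + P_{Folio}).
∂π/∂P_{Quill} = 277 − 4P_{Quill} + P_{Folio} = 0 ⇒ P_{Quill} = 69.25 + 0.25P_{Folio}.
At P_{Folio} = 97: P_{Quill} = 69.25 + 0.25·97 = 93.5.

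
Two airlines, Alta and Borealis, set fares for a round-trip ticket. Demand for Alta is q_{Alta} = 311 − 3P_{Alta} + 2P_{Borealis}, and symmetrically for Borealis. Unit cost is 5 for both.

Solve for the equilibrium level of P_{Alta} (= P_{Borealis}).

Alta's profit: π = (P_{Alta} − 5)(311 − 3P_{Alta} + 2P_{Borealis}).
∂π/∂P_{Alta} = 326 − 6P_{Alta} + 2P_{Borealis} = 0 ⇒ P_{Alta} = 163/3 + (1/3)P_{Borealis}.
By symmetry P_{Borealis} = P_{Alta}; substituting into the reaction function, (2/3)P_{Alta} = 163/3 and P_{Alta} = 81.5.

81.5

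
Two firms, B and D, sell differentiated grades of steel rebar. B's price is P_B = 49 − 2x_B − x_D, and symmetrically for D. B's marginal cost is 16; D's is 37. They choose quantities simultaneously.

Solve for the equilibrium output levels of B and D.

Firm B's profit: π = x_B(49 − 2x_B − x_D) − 16x_B.
∂π/∂x_B = 33 − 4x_B − x_D = 0 ⇒ x_B = 8.25 − 0.25x_D.
Similarly x_D = 3 − 0.25x_B.
Plugging x_D into B's best response: x_B = 8.25 − 0.25(3 − 0.25x_B) ⇒ 0.9375x_B = 7.5, so x_B = 8.
Then x_D = 3 − 0.25·8 = 1.

8, 1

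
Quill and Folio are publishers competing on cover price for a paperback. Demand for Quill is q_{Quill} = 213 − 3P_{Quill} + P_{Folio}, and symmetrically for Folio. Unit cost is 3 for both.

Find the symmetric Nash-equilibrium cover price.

44.4

Quill's profit: π = (P_{Quill} − 3)(213 − 3P_{Quill} + P_{Folio}).
∂π/∂P_{Quill} = 222 − 6P_{Quill} + P_{Folio} = 0 ⇒ P_{Quill} = 37 + (1/6)P_{Folio}.
Setting P_{Quill} = P_{Folio} in the reaction function: P_{Quill} = 37 + (1/6)P_{Quill}, so P_{Quill} = 37 / (5/6) = 44.4.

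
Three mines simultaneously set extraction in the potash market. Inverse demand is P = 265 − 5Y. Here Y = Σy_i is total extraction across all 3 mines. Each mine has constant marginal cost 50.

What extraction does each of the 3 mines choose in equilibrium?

10.75

A representative mine's profit is π_i = y_i(265 − 5Y) − 50y_i, with Y = y_i + Σ_{j≠i} y_j.
First-order condition: 215 − 10y_i − 5Σ_{j≠i} y_j = 0.
Imposing symmetry (y_j = y for all j) turns Σ_{j≠i} y_j into 2y, so 215 = 20y and y = 10.75.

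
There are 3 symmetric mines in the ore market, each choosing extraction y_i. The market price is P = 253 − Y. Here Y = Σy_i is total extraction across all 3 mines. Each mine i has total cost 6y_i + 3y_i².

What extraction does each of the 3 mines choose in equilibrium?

24.7

A representative mine's profit is π_i = y_i(253 − Y) − 6y_i − 3y_i², with Y = y_i + Σ_{j≠i} y_j.
First-order condition: 247 − 8y_i − Σ_{j≠i} y_j = 0.
In a symmetric equilibrium every mine chooses the same y, so Σ_{j≠i} y_j = 2y. The condition becomes 247 − 10y = 0, giving y = 247/10 = 24.7.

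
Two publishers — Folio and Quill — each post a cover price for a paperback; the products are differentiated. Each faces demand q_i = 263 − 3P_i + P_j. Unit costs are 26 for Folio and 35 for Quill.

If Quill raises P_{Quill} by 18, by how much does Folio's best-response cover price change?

Folio's profit: π = (P_{Folio} − 26)(263 − 3P_{Folio} + P_{Quill}).
∂π/∂P_{Folio} = 341 − 6P_{Folio} + P_{Quill} = 0 ⇒ P_{Folio} = 341/6 + (1/6)P_{Quill}.
The reaction-function slope is 1/6, so an 18-unit rise in P_{Quill} moves P_{Folio} by 1/6 × 18 = 3. Folio's best response rises — the actions are strategic complements.

3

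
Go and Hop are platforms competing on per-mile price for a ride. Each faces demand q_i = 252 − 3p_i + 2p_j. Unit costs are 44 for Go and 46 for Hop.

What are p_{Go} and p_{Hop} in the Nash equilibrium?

Go's profit: π = (p_{Go} − 44)(252 − 3p_{Go} + 2p_{Hop}).
∂π/∂p_{Go} = 384 − 6p_{Go} + 2p_{Hop} = 0 ⇒ p_{Go} = 64 + (1/3)p_{Hop}.
Similarly p_{Hop} = 65 + (1/3)p_{Go}.
Substituting the second reaction function into the first: p_{Go} = 64 + (1/3)(65 + (1/3)p_{Go}), which gives (8/9)p_{Go} = 257/3 ⇒ p_{Go} = 96.375.
Then p_{Hop} = 65 + (1/3)·96.375 = 97.125.

96.375, 97.125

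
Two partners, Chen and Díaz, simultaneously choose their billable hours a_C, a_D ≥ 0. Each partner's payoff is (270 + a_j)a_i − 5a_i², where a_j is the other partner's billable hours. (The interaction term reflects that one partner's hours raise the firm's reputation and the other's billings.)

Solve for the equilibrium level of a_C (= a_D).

30

Chen's payoff is (270 + a_D)a_C − 5a_C².
∂π/∂a_C = 270 + a_D − 10a_C = 0, so a_C = 27 + 0.1a_D.
The game is symmetric, so in equilibrium a_D = a_C: the reaction function gives 0.9a_C = 27, hence a_C = 30.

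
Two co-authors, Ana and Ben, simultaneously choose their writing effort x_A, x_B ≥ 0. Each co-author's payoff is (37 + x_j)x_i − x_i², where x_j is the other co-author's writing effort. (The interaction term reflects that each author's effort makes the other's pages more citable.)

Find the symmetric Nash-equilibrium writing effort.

Ana's payoff is (37 + x_B)x_A − x_A².
∂π/∂x_A = 37 + x_B − 2x_A = 0, so x_A = 18.5 + 0.5x_B.
Setting x_A = x_B in the reaction function: x_A = 18.5 + 0.5x_A, so x_A = 18.5 / 0.5 = 37.

37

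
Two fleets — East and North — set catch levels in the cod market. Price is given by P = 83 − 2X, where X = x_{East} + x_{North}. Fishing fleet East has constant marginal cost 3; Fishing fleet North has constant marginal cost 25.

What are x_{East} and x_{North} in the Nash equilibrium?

Fishing fleet East's profit: π = x_{East}(83 − 2(x_{East} + x_{North})) − 3x_{East}.
∂π/∂x_{East} = 80 − 4x_{East} − 2x_{North} = 0, so x_{East} = 20 − 0.5x_{North}.
By the same steps for North: x_{North} = 14.5 − 0.5x_{East}.
Substituting the second reaction function into the first: x_{East} = 20 − 0.5(14.5 − 0.5x_{East}), which gives 0.75x_{East} = 12.75 ⇒ x_{East} = 17.
Then x_{North} = 14.5 − 0.5·17 = 6.

17, 6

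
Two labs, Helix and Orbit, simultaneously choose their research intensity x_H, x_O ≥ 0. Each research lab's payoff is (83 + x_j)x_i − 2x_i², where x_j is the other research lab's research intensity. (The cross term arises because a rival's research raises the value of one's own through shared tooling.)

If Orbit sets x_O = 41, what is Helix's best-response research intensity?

Helix's payoff is (83 + x_O)x_H − 2x_H².
∂π/∂x_H = 83 + x_O − 4x_H = 0, so x_H = 20.75 + 0.25x_O.
At x_O = 41: x_H = 20.75 + 0.25·41 = 31.

31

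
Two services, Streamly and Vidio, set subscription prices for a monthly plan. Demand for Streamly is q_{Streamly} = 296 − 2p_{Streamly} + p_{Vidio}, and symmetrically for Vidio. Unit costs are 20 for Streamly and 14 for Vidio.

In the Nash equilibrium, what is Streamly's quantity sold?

Streamly's profit: π = (p_{Streamly} − 20)(296 − 2p_{Streamly} + p_{Vidio}).
∂π/∂p_{Streamly} = 336 − 4p_{Streamly} + p_{Vidio} = 0 ⇒ p_{Streamly} = 84 + 0.25p_{Vidio}.
Similarly p_{Vidio} = 81 + 0.25p_{Streamly}.
Solving the two reaction functions simultaneously: (1 − (0.25)(0.25))p_{Streamly} = 84 + 0.25·81, so 0.9375p_{Streamly} = 104.25 and p_{Streamly} = 111.2.
Then p_{Vidio} = 81 + 0.25·111.2 = 108.8.
q_{Streamly} = 296 − 2·111.2 + 108.8 = 182.4.

182.4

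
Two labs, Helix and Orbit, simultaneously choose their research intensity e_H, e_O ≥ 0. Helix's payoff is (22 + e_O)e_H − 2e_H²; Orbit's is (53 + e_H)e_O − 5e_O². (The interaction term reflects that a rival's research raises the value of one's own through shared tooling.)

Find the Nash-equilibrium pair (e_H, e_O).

7, 6

Expanding Helix's payoff: 22e_H + e_Oe_H − 2e_H².
∂π/∂e_H = 22 + e_O − 4e_H = 0, so e_H = 5.5 + 0.25e_O.
Likewise for Orbit: e_O = 5.3 + 0.1e_H.
Plugging e_O into Helix's best response: e_H = 5.5 + 0.25(5.3 + 0.1e_H) ⇒ 0.975e_H = 6.825, so e_H = 7.
Then e_O = 5.3 + 0.1·7 = 6.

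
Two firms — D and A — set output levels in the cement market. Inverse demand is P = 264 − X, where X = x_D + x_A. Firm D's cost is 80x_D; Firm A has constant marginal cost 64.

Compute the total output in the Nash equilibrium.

Firm D's profit: π = x_D(264 − (x_D + x_A)) − 80x_D.
∂π/∂x_D = 184 − 2x_D − x_A = 0, so x_D = 92 − 0.5x_A.
By the same steps for A: x_A = 100 − 0.5x_D.
Solving the two reaction functions simultaneously: (1 − (−0.5)(−0.5))x_D = 92 − 0.5·100, so 0.75x_D = 42 and x_D = 56.
Then x_A = 100 − 0.5·56 = 72.
Total output: 56 + 72 = 128.

128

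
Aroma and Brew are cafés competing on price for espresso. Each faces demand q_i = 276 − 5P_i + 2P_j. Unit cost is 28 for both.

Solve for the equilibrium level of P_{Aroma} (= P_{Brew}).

Aroma's profit: π = (P_{Aroma} − 28)(276 − 5P_{Aroma} + 2P_{Brew}).
∂π/∂P_{Aroma} = 416 − 10P_{Aroma} + 2P_{Brew} = 0 ⇒ P_{Aroma} = 41.6 + 0.2P_{Brew}.
The game is symmetric, so in equilibrium P_{Brew} = P_{Aroma}: the reaction function gives 0.8P_{Aroma} = 41.6, hence P_{Aroma} = 52.

52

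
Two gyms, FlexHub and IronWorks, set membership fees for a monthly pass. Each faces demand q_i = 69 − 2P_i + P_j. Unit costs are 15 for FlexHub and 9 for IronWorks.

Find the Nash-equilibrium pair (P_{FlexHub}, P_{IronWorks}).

32.2, 29.8

FlexHub's profit: π = (P_{FlexHub} − 15)(69 − 2P_{FlexHub} + P_{IronWorks}).
∂π/∂P_{FlexHub} = 99 − 4P_{FlexHub} + P_{IronWorks} = 0 ⇒ P_{FlexHub} = 24.75 + 0.25P_{IronWorks}.
Similarly P_{IronWorks} = 21.75 + 0.25P_{FlexHub}.
Solving the two reaction functions simultaneously: (1 − (0.25)(0.25))P_{FlexHub} = 24.75 + 0.25·21.75, so 0.9375P_{FlexHub} = 30.1875 and P_{FlexHub} = 32.2.
Then P_{IronWorks} = 21.75 + 0.25·32.2 = 29.8.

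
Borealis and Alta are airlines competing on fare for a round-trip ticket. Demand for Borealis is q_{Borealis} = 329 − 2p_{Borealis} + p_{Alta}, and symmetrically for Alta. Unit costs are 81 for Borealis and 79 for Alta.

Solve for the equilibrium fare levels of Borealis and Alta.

163.4, 162.6

Borealis's profit: π = (p_{Borealis} − 81)(329 − 2p_{Borealis} + p_{Alta}).
∂π/∂p_{Borealis} = 491 − 4p_{Borealis} + p_{Alta} = 0 ⇒ p_{Borealis} = 122.75 + 0.25p_{Alta}.
Similarly p_{Alta} = 121.75 + 0.25p_{Borealis}.
Substituting the second reaction function into the first: p_{Borealis} = 122.75 + 0.25(121.75 + 0.25p_{Borealis}), which gives 0.9375p_{Borealis} = 153.1875 ⇒ p_{Borealis} = 163.4.
Then p_{Alta} = 121.75 + 0.25·163.4 = 162.6.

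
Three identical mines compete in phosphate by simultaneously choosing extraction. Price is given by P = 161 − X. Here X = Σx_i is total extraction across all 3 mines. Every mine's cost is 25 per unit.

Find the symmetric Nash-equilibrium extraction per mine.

A representative mine's profit is π_i = x_i(161 − X) − 25x_i, with X = x_i + Σ_{j≠i} x_j.
First-order condition: 136 − 2x_i − Σ_{j≠i} x_j = 0.
Imposing symmetry (x_j = x for all j) turns Σ_{j≠i} x_j into 2x, so 136 = 4x and x = 34.

34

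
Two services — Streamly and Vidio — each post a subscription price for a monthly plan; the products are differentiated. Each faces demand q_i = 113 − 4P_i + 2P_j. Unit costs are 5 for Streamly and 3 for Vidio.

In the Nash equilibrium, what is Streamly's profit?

1142.44

Streamly's profit: π = (P_{Streamly} − 5)(113 − 4P_{Streamly} + 2P_{Vidio}).
∂π/∂P_{Streamly} = 133 − 8P_{Streamly} + 2P_{Vidio} = 0 ⇒ P_{Streamly} = 16.625 + 0.25P_{Vidio}.
Similarly P_{Vidio} = 15.625 + 0.25P_{Streamly}.
Solving the two reaction functions simultaneously: (1 − (0.25)(0.25))P_{Streamly} = 16.625 + 0.25·15.625, so 0.9375P_{Streamly} = 657/32 and P_{Streamly} = 21.9.
Then P_{Vidio} = 15.625 + 0.25·21.9 = 21.1.
q_{Streamly} = 113 − 4·21.9 + 2·21.1 = 67.6.
Profit = (21.9 − 5)·67.6 = 1142.44.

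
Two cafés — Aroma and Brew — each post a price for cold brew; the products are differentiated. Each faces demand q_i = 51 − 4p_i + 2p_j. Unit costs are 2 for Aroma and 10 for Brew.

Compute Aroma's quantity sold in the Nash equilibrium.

Aroma's profit: π = (p_{Aroma} − 2)(51 − 4p_{Aroma} + 2p_{Brew}).
∂π/∂p_{Aroma} = 59 − 8p_{Aroma} + 2p_{Brew} = 0 ⇒ p_{Aroma} = 7.375 + 0.25p_{Brew}.
Similarly p_{Brew} = 11.375 + 0.25p_{Aroma}.
Solving the two reaction functions simultaneously: (1 − (0.25)(0.25))p_{Aroma} = 7.375 + 0.25·11.375, so 0.9375p_{Aroma} = 327/32 and p_{Aroma} = 10.9.
Then p_{Brew} = 11.375 + 0.25·10.9 = 14.1.
q_{Aroma} = 51 − 4·10.9 + 2·14.1 = 35.6.

35.6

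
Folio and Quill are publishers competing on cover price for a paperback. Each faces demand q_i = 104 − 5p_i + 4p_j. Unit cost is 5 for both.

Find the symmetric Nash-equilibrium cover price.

21.5

Folio's profit: π = (p_{Folio} − 5)(104 − 5p_{Folio} + 4p_{Quill}).
∂π/∂p_{Folio} = 129 − 10p_{Folio} + 4p_{Quill} = 0 ⇒ p_{Folio} = 12.9 + 0.4p_{Quill}.
Setting p_{Folio} = p_{Quill} in the reaction function: p_{Folio} = 12.9 + 0.4p_{Folio}, so p_{Folio} = 12.9 / 0.6 = 21.5.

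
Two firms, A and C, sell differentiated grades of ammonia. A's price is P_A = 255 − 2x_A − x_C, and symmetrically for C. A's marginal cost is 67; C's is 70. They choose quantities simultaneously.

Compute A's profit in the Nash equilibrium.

2857.68

Firm A's profit: π = x_A(255 − 2x_A − x_C) − 67x_A.
∂π/∂x_A = 188 − 4x_A − x_C = 0 ⇒ x_A = 47 − 0.25x_C.
Similarly x_C = 46.25 − 0.25x_A.
Plugging x_C into A's best response: x_A = 47 − 0.25(46.25 − 0.25x_A) ⇒ 0.9375x_A = 35.4375, so x_A = 37.8.
Then x_C = 46.25 − 0.25·37.8 = 36.8.
P_A = 255 − 2·37.8 − 36.8 = 142.6.
Profit = (142.6 − 67)·37.8 = 2857.68.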